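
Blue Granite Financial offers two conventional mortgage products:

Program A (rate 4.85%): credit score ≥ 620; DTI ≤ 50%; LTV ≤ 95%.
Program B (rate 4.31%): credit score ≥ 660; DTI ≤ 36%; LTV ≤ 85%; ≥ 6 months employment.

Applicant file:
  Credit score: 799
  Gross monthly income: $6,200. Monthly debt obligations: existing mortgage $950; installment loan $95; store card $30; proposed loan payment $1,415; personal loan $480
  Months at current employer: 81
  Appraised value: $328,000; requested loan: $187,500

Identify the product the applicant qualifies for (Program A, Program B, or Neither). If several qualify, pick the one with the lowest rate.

Total debts = (950 + 95 + 30 + 1,415 + 480) = 2,970; DTI = 2,970/6,200 = 47.9%.
LTV = 187,500/328,000 = 57.2%.
Program A: score 799 ≥ 620; DTI 47.9% ≤ 50%; LTV 57.2% ≤ 95% → qualifies.
Program B: score 799 ≥ 660; DTI 47.9% > 36%; LTV 57.2% ≤ 85%; employment 81 ≥ 6 mo → does not qualify.

Program A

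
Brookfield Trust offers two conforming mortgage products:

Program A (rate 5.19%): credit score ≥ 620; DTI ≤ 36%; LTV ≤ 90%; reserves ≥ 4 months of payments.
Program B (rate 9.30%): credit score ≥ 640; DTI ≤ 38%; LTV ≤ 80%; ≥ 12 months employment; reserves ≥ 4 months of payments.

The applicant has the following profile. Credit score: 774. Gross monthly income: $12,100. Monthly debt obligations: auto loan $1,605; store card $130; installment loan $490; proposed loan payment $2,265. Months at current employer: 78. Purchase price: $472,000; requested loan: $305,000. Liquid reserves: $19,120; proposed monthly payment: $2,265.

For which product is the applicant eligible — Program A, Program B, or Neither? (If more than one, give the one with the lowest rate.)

Total debts = (1,605 + 130 + 490 + 2,265) = 4,490; DTI = 4,490/12,100 = 37.1%.
LTV = 305,000/472,000 = 64.6%.
Reserves = 19,120/2,265 = 8.4 months.
Program A: score 774 ≥ 620; DTI 37.1% > 36%; LTV 64.6% ≤ 90%; reserves 8.4 ≥ 4 mo → does not qualify.
Program B: score 774 ≥ 640; DTI 37.1% ≤ 38%; LTV 64.6% ≤ 80%; employment 78 ≥ 12 mo; reserves 8.4 ≥ 4 mo → qualifies.

Program B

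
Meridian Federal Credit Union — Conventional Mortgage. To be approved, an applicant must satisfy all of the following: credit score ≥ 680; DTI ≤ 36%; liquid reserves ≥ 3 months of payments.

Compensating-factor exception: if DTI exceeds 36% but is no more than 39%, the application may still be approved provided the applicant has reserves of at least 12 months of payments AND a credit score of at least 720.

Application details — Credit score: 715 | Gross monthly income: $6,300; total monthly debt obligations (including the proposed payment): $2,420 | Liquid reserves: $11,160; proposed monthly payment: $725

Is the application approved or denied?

Credit score 715 ≥ 680 (meets base)
DTI = 2,420/6,300 = 38.4% > 36% — standard DTI limit exceeded.
Liquid reserves cover 11,160/725 = 15.4 months — ≥ 3 required
DTI 38.4% is within the 36%–39% exception band; checking compensating factors.
Reserves 15.4 ≥ 12 months; credit score 715 < 720.
Override conditions not both satisfied; exception does not apply.

Denied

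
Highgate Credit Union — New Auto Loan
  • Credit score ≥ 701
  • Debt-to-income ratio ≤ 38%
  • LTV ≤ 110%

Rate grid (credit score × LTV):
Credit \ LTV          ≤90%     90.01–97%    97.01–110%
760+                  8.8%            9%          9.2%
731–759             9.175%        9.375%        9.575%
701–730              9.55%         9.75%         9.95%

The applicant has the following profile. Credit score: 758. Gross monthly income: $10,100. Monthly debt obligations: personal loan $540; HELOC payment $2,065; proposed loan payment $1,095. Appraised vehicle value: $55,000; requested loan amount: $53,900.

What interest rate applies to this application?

9.575%

Credit score 758 ≥ 701; Total monthly debts = (540 + 2,065 + 1,095) = 3,700. DTI: 3,700 ÷ 10,100 = 36.6%, within the 38% cap
LTV = 53,900/55,000 = 98% ≤ 110%
Row: 758 falls in 731–759. Column: 98% falls in 97.01–110%. Rate = 9.575%.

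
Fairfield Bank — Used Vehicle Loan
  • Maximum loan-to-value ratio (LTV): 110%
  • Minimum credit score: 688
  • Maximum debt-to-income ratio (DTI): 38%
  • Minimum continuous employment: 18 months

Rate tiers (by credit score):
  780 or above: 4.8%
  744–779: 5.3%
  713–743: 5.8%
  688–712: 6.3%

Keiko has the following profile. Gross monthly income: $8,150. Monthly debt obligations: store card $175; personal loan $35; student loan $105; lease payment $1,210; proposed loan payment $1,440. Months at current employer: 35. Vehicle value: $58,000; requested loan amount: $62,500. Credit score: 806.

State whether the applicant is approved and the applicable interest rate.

Credit score 806 ≥ 688 (meets minimum)
LTV = 62,500/58,000 = 107.8% ≤ 110%
Employment 35 ≥ 18 months
Total monthly debts = (175 + 35 + 105 + 1,210 + 1,440) = 2,965. DTI: 2,965 ÷ 8,150 = 36.4%, within the 38% cap
All requirements met. Score 806 falls in the 780 or above tier → 4.8%.

Approved at 4.8%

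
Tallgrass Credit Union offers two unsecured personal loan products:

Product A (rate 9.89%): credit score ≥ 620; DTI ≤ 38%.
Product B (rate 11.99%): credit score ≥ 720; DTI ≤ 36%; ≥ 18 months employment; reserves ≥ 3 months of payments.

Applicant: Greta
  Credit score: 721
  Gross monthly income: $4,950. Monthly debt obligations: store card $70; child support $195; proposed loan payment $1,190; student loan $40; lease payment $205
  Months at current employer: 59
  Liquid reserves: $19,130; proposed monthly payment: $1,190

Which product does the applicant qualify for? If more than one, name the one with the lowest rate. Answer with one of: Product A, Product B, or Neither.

Total debts = (70 + 195 + 1,190 + 40 + 205) = 1,700; DTI = 1,700/4,950 = 34.3%.
Reserves = 19,130/1,190 = 16.1 months.
Product A: score 721 ≥ 620; DTI 34.3% ≤ 38% → qualifies.
Product B: score 721 ≥ 720; DTI 34.3% ≤ 36%; employment 59 ≥ 18 mo; reserves 16.1 ≥ 3 mo → qualifies.
Qualifying: Product A, Product B. Lowest rate is 9.89% → Product A.

Product A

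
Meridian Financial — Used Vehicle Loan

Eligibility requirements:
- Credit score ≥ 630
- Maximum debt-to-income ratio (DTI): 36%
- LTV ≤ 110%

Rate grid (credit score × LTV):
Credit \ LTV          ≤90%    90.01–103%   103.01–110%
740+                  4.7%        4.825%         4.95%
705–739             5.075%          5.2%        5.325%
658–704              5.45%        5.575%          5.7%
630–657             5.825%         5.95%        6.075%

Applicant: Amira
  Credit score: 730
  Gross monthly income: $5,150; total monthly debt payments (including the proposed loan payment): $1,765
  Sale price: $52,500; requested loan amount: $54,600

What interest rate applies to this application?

Credit score 730 ≥ 630; DTI: 1,765 ÷ 5,150 = 34.3%, within the 36% cap
Loan-to-value = 54,600/52,500 = 104% — pass (110% max)
Credit 730 → row 705–739; LTV 104% → column 103.01–110%. Grid cell → 5.325%.

5.325%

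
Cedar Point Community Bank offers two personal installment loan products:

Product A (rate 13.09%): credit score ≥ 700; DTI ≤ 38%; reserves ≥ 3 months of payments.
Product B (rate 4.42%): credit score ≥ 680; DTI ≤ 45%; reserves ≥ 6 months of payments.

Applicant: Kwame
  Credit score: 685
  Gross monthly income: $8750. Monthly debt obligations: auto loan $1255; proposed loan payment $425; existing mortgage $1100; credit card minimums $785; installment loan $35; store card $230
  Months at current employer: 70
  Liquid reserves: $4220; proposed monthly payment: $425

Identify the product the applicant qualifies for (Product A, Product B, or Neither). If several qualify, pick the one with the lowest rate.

Product B

Total debts = (1,255 + 425 + 1,100 + 785 + 35 + 230) = 3,830; DTI = 3,830/8,750 = 43.8%.
Reserves = 4,220/425 = 9.9 months.
Product A: score 685 < 700; DTI 43.8% > 38%; reserves 9.9 ≥ 3 mo → does not qualify.
Product B: score 685 ≥ 680; DTI 43.8% ≤ 45%; reserves 9.9 ≥ 6 mo → qualifies.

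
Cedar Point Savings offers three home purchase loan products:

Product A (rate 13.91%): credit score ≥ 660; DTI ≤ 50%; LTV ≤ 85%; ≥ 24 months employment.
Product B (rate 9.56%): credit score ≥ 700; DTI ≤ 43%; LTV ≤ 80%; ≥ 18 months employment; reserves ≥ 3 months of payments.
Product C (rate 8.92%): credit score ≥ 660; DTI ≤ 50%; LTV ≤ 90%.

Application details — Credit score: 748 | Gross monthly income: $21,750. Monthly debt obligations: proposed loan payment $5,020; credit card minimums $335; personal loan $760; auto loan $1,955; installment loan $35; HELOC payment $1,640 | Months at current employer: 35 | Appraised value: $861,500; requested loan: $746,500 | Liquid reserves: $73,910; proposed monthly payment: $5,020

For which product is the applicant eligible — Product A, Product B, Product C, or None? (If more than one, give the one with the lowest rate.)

Product C

Total debts = (5,020 + 335 + 760 + 1,955 + 35 + 1,640) = 9,745; DTI = 9,745/21,750 = 44.8%.
LTV = 746,500/861,500 = 86.7%.
Reserves = 73,910/5,020 = 14.7 months.
Product A: score 748 ≥ 660; DTI 44.8% ≤ 50%; LTV 86.7% > 85%; employment 35 ≥ 24 mo → does not qualify.
Product B: score 748 ≥ 700; DTI 44.8% > 43%; LTV 86.7% > 80%; employment 35 ≥ 18 mo; reserves 14.7 ≥ 3 mo → does not qualify.
Product C: score 748 ≥ 660; DTI 44.8% ≤ 50%; LTV 86.7% ≤ 90% → qualifies.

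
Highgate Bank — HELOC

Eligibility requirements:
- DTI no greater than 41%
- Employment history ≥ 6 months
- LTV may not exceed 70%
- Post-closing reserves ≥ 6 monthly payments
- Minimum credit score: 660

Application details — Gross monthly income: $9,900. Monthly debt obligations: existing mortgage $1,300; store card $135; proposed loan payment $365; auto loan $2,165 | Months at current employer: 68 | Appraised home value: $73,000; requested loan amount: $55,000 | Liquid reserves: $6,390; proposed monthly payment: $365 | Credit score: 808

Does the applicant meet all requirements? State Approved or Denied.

Denied

Total monthly debts = (1,300 + 135 + 365 + 2,165) = 3,965. Debt-to-income = 3,965/9,900 = 40.1% — meets 41% limit
Employment 68 ≥ 6 months
LTV = 55,000/73,000 = 75.3% > 70%
Liquid reserves cover 6,390/365 = 17.5 months — ≥ 6 required
Credit score 808 ≥ 660 (meets)
Fails on LTV.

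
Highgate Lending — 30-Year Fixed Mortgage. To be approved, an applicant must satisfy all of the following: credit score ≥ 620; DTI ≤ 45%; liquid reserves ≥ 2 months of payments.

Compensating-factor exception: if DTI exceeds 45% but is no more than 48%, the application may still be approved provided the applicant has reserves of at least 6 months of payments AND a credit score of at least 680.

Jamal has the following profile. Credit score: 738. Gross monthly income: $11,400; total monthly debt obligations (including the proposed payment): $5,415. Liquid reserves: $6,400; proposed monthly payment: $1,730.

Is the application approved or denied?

Denied

Credit score 738 ≥ 620 (meets base)
DTI: 5,415 ÷ 11,400 = 47.5%, over the 45% base limit.
Reserves: 6,400 ÷ 1,730 = 3.7 months (meets 2-month minimum)
DTI 47.5% is within the 45%–48% exception band; checking compensating factors.
Reserves 3.7 < 6 months; credit score 738 ≥ 680.
Compensating-factor requirement not fully met.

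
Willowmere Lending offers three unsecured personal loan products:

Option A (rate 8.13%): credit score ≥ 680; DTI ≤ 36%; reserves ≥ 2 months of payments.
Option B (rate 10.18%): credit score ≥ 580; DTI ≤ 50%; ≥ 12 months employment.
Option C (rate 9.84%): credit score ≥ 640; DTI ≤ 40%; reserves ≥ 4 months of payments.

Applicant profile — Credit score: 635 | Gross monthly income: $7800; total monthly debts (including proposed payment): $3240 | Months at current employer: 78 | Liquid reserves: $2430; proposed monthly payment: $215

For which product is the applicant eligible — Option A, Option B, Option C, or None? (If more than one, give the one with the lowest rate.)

DTI = 3,240/7,800 = 41.5%.
Reserves = 2,430/215 = 11.3 months.
Option A: score 635 < 680; DTI 41.5% > 36%; reserves 11.3 ≥ 2 mo → does not qualify.
Option B: score 635 ≥ 580; DTI 41.5% ≤ 50%; employment 78 ≥ 12 mo → qualifies.
Option C: score 635 < 640; DTI 41.5% > 40%; reserves 11.3 ≥ 4 mo → does not qualify.

Option B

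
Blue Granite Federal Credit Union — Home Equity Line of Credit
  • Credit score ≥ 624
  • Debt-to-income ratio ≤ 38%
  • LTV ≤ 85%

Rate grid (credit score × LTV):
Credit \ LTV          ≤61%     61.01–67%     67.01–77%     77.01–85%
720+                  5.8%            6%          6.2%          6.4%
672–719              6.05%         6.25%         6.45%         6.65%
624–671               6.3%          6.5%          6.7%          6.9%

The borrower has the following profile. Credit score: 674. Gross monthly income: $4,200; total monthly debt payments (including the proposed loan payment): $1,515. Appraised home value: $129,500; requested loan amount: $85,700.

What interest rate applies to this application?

6.25%

Credit score 674 ≥ 624; Debt-to-income = 1,515/4,200 = 36.1% — meets 38% limit
LTV: 85,700 ÷ 129,500 = 66.2%, within 85% cap
Score 674 is in the 672–719 band; LTV 66.2% is in the 61.01–67% band → 6.25%.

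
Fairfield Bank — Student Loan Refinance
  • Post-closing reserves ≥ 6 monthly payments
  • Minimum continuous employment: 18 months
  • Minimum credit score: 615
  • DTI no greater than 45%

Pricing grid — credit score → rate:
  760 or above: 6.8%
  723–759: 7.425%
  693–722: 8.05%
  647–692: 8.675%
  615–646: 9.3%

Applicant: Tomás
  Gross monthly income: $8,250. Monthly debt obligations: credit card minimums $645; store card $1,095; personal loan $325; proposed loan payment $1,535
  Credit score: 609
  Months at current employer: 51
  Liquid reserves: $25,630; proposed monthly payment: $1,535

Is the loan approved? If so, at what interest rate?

Denied

Credit score 609 < 615 (below minimum)
Total monthly debts = (645 + 1,095 + 325 + 1,535) = 3,600. DTI = 3,600/8,250 = 43.6% ≤ 45%
Employment 51 ≥ 18 months
Liquid reserves cover 25,630/1,535 = 16.7 months — ≥ 6 required
Not all requirements met → denied.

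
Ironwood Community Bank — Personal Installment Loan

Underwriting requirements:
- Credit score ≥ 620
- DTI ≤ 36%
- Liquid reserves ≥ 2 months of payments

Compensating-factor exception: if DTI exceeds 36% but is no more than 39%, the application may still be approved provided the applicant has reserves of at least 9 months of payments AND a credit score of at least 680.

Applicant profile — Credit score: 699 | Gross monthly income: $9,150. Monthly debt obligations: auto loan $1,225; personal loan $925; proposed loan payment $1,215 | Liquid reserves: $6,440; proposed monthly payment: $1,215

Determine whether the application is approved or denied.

Denied

Credit score 699 ≥ 620 (meets base)
Total debts = (1,225 + 925 + 1,215) = 3,365. DTI = 3,365/9,150 = 36.8% > 36% — standard DTI limit exceeded.
Reserves = 6,440/1,215 = 5.3 months ≥ 2
36.8% falls in the override range (36%–39%), so the compensating-factor test applies.
Reserves 5.3 < 9 months; credit score 699 ≥ 680.
Compensating-factor requirement not fully met.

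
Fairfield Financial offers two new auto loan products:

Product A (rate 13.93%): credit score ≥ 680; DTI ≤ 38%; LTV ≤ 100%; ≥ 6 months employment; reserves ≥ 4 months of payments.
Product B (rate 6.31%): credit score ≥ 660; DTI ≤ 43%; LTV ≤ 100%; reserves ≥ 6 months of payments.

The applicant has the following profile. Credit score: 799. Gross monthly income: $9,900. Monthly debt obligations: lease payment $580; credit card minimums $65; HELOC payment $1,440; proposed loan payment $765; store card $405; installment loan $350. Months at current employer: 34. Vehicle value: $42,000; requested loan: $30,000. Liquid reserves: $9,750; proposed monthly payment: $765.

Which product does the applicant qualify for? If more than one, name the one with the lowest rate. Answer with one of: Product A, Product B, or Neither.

Total debts = (580 + 65 + 1,440 + 765 + 405 + 350) = 3,605; DTI = 3,605/9,900 = 36.4%.
LTV = 30,000/42,000 = 71.4%.
Reserves = 9,750/765 = 12.7 months.
Product A: score 799 ≥ 680; DTI 36.4% ≤ 38%; LTV 71.4% ≤ 100%; employment 34 ≥ 6 mo; reserves 12.7 ≥ 4 mo → qualifies.
Product B: score 799 ≥ 660; DTI 36.4% ≤ 43%; LTV 71.4% ≤ 100%; reserves 12.7 ≥ 6 mo → qualifies.
Qualifying: Product A, Product B. Lowest rate is 6.31% → Product B.

Product B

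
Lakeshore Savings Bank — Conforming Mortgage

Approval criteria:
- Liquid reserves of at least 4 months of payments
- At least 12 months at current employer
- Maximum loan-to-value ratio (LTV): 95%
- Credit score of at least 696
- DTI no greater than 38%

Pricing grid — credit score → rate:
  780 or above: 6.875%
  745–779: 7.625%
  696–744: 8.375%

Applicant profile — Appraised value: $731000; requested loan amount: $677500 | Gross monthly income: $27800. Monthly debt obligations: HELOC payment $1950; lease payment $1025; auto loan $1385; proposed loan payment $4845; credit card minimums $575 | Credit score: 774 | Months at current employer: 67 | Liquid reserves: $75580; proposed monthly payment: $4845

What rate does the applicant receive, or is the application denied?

Approved at 7.625%

Credit score 774 ≥ 696 (meets minimum)
Employment 67 ≥ 12 months
Reserves = 75,580/4,845 = 15.6 months ≥ 4
Total monthly debts = (1,950 + 1,025 + 1,385 + 4,845 + 575) = 9,780. DTI = 9,780/27,800 = 35.2% ≤ 38%
LTV: 677,500 ÷ 731,000 = 92.7%, within 95% cap
All requirements met. Score 774 falls in the 745–779 tier → 7.625%.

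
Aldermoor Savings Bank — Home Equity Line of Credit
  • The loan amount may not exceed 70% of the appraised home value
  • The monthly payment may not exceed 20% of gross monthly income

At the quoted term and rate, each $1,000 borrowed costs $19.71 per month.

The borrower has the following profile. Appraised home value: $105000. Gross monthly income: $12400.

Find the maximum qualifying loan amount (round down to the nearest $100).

Payment cap: 20% × $12,400 = $2,480/month.
At $19.71 per $1,000, that supports 2,480/19.71 × 1,000 ≈ $125,824 → $125,800.
LTV cap: 70% × $105,000 = $73,500 → $73,500.
Binding constraint: loan-to-value.

$73,500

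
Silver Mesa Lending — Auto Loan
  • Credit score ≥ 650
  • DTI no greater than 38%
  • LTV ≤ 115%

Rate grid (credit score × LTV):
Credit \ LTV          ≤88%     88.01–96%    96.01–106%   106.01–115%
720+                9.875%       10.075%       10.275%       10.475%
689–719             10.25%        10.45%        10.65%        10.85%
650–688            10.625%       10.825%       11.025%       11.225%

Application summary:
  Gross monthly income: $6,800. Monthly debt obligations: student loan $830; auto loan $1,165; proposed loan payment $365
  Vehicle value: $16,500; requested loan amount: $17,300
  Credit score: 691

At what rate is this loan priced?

Credit score 691 ≥ 650; Total monthly debts = (830 + 1,165 + 365) = 2,360. Debt-to-income = 2,360/6,800 = 34.7% — meets 38% limit
LTV: 17,300 ÷ 16,500 = 104.8%, within 115% cap
Score 691 is in the 689–719 band; LTV 104.8% is in the 96.01–106% band → 10.65%.

10.65%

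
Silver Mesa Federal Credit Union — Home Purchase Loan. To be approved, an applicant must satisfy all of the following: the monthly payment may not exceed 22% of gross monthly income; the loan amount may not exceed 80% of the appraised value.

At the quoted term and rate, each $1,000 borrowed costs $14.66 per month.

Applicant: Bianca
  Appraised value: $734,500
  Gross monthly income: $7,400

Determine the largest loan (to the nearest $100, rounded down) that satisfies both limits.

$111,000

Payment cap: 22% × $7,400 = $1,628/month.
At $14.66 per $1,000, that supports 1,628/14.66 × 1,000 ≈ $111,050 → $111,000.
LTV cap: 80% × $734,500 = $587,600 → $587,600.
Binding constraint: payment-to-income.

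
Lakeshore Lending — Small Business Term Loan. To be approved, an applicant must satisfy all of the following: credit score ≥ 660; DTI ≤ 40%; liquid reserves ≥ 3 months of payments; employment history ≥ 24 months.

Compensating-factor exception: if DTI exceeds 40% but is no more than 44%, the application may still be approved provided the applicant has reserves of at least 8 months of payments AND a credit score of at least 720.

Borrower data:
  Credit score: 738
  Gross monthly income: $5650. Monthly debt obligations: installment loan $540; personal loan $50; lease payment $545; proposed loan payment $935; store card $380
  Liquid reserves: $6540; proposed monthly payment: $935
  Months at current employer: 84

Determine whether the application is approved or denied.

Credit score 738 ≥ 660 (meets base)
Total debts = (540 + 50 + 545 + 935 + 380) = 2,450. DTI: 2,450 ÷ 5,650 = 43.4%, over the 40% base limit.
Reserves: 6,540 ÷ 935 = 7.0 months (meets 3-month minimum)
Employment 84 ≥ 24 months
DTI 43.4% is within the 40%–44% exception band; checking compensating factors.
Override check — reserves: 7.0 mo (short of 8); score: 738 (ok).
Compensating-factor requirement not fully met.

Denied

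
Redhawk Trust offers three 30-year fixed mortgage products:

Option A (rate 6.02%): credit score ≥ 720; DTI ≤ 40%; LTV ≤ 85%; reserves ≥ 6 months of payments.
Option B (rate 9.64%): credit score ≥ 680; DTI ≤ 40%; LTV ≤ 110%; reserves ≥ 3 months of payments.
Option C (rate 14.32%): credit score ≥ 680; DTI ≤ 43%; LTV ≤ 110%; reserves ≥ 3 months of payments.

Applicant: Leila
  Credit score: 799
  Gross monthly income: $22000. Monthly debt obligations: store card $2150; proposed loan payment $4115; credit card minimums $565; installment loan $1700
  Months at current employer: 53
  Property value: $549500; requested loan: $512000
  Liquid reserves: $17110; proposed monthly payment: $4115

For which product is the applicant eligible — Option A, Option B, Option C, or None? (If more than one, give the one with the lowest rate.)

Total debts = (2,150 + 4,115 + 565 + 1,700) = 8,530; DTI = 8,530/22,000 = 38.8%.
LTV = 512,000/549,500 = 93.2%.
Reserves = 17,110/4,115 = 4.2 months.
Option A: score 799 ≥ 720; DTI 38.8% ≤ 40%; LTV 93.2% > 85%; reserves 4.2 < 6 mo → does not qualify.
Option B: score 799 ≥ 680; DTI 38.8% ≤ 40%; LTV 93.2% ≤ 110%; reserves 4.2 ≥ 3 mo → qualifies.
Option C: score 799 ≥ 680; DTI 38.8% ≤ 43%; LTV 93.2% ≤ 110%; reserves 4.2 ≥ 3 mo → qualifies.
Qualifying: Option B, Option C. Lowest rate is 9.64% → Option B.

Option B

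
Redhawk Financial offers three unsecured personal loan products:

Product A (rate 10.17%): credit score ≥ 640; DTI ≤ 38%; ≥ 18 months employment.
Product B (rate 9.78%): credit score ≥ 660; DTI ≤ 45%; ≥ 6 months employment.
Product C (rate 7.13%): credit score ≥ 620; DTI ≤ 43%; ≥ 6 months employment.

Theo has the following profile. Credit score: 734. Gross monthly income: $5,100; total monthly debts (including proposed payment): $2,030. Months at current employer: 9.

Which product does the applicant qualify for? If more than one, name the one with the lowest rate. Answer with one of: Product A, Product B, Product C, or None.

Product C

DTI = 2,030/5,100 = 39.8%.
Product A: score 734 ≥ 640; DTI 39.8% > 38%; employment 9 < 18 mo → does not qualify.
Product B: score 734 ≥ 660; DTI 39.8% ≤ 45%; employment 9 ≥ 6 mo → qualifies.
Product C: score 734 ≥ 620; DTI 39.8% ≤ 43%; employment 9 ≥ 6 mo → qualifies.
Qualifying: Product B, Product C. Lowest rate is 7.13% → Product C.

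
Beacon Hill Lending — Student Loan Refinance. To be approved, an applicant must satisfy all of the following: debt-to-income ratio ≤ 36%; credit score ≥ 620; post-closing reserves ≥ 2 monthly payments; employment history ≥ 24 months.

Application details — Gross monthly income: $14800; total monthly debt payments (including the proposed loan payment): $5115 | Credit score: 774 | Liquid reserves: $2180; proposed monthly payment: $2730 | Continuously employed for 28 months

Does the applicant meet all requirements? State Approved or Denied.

DTI = 5,115/14,800 = 34.6% ≤ 36%
Credit score 774 ≥ 620 (meets)
Reserves = 2,180/2,730 = 0.8 months < 2
Employment 28 ≥ 24 months
Fails on reserves.

Denied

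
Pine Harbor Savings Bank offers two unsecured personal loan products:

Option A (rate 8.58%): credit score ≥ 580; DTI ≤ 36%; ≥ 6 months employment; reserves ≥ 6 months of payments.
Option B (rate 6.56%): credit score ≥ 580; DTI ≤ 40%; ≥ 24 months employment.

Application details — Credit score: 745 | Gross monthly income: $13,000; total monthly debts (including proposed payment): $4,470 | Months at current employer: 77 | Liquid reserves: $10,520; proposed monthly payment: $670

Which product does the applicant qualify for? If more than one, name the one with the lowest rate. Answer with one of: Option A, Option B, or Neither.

Option B

DTI = 4,470/13,000 = 34.4%.
Reserves = 10,520/670 = 15.7 months.
Option A: score 745 ≥ 580; DTI 34.4% ≤ 36%; employment 77 ≥ 6 mo; reserves 15.7 ≥ 6 mo → qualifies.
Option B: score 745 ≥ 580; DTI 34.4% ≤ 40%; employment 77 ≥ 24 mo → qualifies.
Qualifying: Option A, Option B. Lowest rate is 6.56% → Option B.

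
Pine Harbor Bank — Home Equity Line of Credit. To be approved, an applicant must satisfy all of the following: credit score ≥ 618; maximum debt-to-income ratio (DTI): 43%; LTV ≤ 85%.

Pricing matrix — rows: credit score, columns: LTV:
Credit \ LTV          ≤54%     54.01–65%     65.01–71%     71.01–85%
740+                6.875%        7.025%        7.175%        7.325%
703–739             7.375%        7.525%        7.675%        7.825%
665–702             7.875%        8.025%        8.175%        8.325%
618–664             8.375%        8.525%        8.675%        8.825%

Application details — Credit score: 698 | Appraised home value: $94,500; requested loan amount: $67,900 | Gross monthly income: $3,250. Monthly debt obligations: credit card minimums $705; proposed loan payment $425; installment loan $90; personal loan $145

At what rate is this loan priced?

Credit score 698 ≥ 618; Total monthly debts = (705 + 425 + 90 + 145) = 1,365. DTI: 1,365 ÷ 3,250 = 42%, within the 43% cap
LTV = 67,900/94,500 = 71.9% ≤ 85%
Row: 698 falls in 665–702. Column: 71.9% falls in 71.01–85%. Rate = 8.325%.

8.325%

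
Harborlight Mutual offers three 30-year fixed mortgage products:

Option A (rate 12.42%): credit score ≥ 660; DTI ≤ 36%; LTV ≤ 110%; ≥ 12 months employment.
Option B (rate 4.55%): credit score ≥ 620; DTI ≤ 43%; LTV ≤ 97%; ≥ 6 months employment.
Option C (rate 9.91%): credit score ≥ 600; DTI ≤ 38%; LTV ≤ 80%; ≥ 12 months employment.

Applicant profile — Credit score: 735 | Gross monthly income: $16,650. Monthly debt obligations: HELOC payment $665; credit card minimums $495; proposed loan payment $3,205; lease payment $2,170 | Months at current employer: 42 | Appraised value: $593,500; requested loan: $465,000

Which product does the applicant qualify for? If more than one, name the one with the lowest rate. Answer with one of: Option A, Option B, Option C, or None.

Total debts = (665 + 495 + 3,205 + 2,170) = 6,535; DTI = 6,535/16,650 = 39.2%.
LTV = 465,000/593,500 = 78.3%.
Option A: score 735 ≥ 660; DTI 39.2% > 36%; LTV 78.3% ≤ 110%; employment 42 ≥ 12 mo → does not qualify.
Option B: score 735 ≥ 620; DTI 39.2% ≤ 43%; LTV 78.3% ≤ 97%; employment 42 ≥ 6 mo → qualifies.
Option C: score 735 ≥ 600; DTI 39.2% > 38%; LTV 78.3% ≤ 80%; employment 42 ≥ 12 mo → does not qualify.

Option B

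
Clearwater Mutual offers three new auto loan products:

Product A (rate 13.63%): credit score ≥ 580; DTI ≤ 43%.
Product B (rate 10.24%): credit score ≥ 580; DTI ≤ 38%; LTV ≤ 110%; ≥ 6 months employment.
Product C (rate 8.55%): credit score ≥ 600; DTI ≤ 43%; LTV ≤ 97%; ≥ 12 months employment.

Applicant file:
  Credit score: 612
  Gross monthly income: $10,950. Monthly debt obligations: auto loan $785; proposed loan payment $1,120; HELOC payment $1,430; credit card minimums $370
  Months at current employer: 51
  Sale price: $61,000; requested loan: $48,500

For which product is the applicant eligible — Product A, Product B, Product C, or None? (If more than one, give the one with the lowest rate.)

Product C

Total debts = (785 + 1,120 + 1,430 + 370) = 3,705; DTI = 3,705/10,950 = 33.8%.
LTV = 48,500/61,000 = 79.5%.
Product A: score 612 ≥ 580; DTI 33.8% ≤ 43% → qualifies.
Product B: score 612 ≥ 580; DTI 33.8% ≤ 38%; LTV 79.5% ≤ 110%; employment 51 ≥ 6 mo → qualifies.
Product C: score 612 ≥ 600; DTI 33.8% ≤ 43%; LTV 79.5% ≤ 97%; employment 51 ≥ 12 mo → qualifies.
Qualifying: Product A, Product B, Product C. Lowest rate is 8.55% → Product C.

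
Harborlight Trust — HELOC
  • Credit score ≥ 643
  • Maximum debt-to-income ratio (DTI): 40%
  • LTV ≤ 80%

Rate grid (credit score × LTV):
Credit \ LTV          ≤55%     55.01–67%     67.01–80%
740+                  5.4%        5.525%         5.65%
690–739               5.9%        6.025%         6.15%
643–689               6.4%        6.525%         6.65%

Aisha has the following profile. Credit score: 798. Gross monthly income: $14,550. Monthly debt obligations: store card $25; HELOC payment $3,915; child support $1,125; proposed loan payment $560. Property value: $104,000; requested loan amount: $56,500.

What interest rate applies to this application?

Credit score 798 ≥ 643; Total monthly debts = (25 + 3,915 + 1,125 + 560) = 5,625. DTI = 5,625/14,550 = 38.7% ≤ 40%
LTV: 56,500 ÷ 104,000 = 54.3%, within 80% cap
Score 798 is in the 740+ band; LTV 54.3% is in the ≤55% band → 5.4%.

5.4%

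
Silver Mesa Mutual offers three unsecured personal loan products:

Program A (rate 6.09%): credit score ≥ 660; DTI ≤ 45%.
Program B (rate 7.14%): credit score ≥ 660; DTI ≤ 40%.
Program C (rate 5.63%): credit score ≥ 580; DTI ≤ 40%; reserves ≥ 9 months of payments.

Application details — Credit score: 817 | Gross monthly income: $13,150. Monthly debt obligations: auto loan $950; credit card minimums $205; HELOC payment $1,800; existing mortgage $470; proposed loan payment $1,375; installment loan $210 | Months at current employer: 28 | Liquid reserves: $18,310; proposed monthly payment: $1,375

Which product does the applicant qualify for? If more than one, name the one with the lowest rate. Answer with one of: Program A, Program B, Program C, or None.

Program C

Total debts = (950 + 205 + 1,800 + 470 + 1,375 + 210) = 5,010; DTI = 5,010/13,150 = 38.1%.
Reserves = 18,310/1,375 = 13.3 months.
Program A: score 817 ≥ 660; DTI 38.1% ≤ 45% → qualifies.
Program B: score 817 ≥ 660; DTI 38.1% ≤ 40% → qualifies.
Program C: score 817 ≥ 580; DTI 38.1% ≤ 40%; reserves 13.3 ≥ 9 mo → qualifies.
Qualifying: Program A, Program B, Program C. Lowest rate is 5.63% → Program C.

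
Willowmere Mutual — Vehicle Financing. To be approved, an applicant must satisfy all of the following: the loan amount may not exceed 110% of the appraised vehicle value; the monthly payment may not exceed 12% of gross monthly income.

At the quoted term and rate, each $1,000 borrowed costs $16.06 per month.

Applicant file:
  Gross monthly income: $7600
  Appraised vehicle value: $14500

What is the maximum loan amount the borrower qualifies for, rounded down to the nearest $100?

$15,900

Payment cap: 12% × $7,600 = $912/month.
At $16.06 per $1,000, that supports 912/16.06 × 1,000 ≈ $56,787 → $56,700.
LTV cap: 110% × $14,500 = $15,950 → $15,900.
Binding constraint: loan-to-value.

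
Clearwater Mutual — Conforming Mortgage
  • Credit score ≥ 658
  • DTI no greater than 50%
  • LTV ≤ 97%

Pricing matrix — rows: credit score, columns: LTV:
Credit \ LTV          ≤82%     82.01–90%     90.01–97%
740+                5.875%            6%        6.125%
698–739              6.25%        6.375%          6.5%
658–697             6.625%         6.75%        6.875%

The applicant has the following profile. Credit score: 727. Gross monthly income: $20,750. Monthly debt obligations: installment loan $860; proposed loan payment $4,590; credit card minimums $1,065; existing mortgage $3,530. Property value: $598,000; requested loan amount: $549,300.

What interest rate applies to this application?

Credit score 727 ≥ 658; Total monthly debts = (860 + 4,590 + 1,065 + 3,530) = 10,045. DTI = 10,045/20,750 = 48.4% ≤ 50%
LTV = 549,300/598,000 = 91.9% ≤ 97%
Credit 727 → row 698–739; LTV 91.9% → column 90.01–97%. Grid cell → 6.5%.

6.5%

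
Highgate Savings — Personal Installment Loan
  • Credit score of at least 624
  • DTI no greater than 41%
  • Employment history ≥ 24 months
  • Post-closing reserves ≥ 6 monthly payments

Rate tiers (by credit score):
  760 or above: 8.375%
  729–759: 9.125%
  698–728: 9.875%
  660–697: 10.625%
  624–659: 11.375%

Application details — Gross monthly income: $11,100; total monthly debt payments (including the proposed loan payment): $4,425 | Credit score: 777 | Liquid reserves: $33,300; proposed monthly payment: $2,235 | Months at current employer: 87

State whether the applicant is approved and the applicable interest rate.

Credit score 777 ≥ 624 (meets minimum)
Employment 87 ≥ 24 months
DTI: 4,425 ÷ 11,100 = 39.9%, within the 41% cap
Reserves = 33,300/2,235 = 14.9 months ≥ 6
All requirements met. Score 777 falls in the 760 or above tier → 8.375%.

Approved at 8.375%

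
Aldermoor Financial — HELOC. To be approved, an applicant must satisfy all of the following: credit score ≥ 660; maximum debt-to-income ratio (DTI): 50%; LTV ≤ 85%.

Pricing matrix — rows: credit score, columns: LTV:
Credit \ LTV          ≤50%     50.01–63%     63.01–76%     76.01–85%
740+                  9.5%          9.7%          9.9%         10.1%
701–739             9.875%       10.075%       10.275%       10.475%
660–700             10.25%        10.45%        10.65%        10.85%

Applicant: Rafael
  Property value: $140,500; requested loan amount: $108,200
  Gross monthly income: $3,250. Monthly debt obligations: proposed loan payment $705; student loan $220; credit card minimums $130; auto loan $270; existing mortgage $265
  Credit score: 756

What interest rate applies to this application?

10.1%

Credit score 756 ≥ 660; Total monthly debts = (705 + 220 + 130 + 270 + 265) = 1,590. Debt-to-income = 1,590/3,250 = 48.9% — meets 50% limit
Loan-to-value = 108,200/140,500 = 77% — pass (85% max)
Credit 756 → row 740+; LTV 77% → column 76.01–85%. Grid cell → 10.1%.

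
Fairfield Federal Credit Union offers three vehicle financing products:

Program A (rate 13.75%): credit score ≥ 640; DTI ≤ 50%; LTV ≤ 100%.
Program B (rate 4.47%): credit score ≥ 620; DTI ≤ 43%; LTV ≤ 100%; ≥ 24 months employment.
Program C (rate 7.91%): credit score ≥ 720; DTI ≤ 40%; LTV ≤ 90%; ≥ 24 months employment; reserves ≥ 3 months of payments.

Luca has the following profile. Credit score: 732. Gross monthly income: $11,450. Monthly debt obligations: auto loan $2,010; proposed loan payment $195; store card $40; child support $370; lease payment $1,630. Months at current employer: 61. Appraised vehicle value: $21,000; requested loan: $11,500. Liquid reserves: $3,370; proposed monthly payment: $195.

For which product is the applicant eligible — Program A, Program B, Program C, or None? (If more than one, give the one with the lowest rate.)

Total debts = (2,010 + 195 + 40 + 370 + 1,630) = 4,245; DTI = 4,245/11,450 = 37.1%.
LTV = 11,500/21,000 = 54.8%.
Reserves = 3,370/195 = 17.3 months.
Program A: score 732 ≥ 640; DTI 37.1% ≤ 50%; LTV 54.8% ≤ 100% → qualifies.
Program B: score 732 ≥ 620; DTI 37.1% ≤ 43%; LTV 54.8% ≤ 100%; employment 61 ≥ 24 mo → qualifies.
Program C: score 732 ≥ 720; DTI 37.1% ≤ 40%; LTV 54.8% ≤ 90%; employment 61 ≥ 24 mo; reserves 17.3 ≥ 3 mo → qualifies.
Qualifying: Program A, Program B, Program C. Lowest rate is 4.47% → Program B.

Program B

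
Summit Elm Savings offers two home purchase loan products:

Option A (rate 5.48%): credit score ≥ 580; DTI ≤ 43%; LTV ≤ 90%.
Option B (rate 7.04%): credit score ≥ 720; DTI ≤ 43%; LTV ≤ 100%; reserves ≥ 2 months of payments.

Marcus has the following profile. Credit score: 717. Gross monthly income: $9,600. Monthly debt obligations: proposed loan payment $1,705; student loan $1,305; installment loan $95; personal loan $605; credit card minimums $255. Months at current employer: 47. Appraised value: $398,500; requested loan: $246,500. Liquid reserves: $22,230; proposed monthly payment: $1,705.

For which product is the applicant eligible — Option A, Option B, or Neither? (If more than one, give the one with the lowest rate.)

Total debts = (1,705 + 1,305 + 95 + 605 + 255) = 3,965; DTI = 3,965/9,600 = 41.3%.
LTV = 246,500/398,500 = 61.9%.
Reserves = 22,230/1,705 = 13.0 months.
Option A: score 717 ≥ 580; DTI 41.3% ≤ 43%; LTV 61.9% ≤ 90% → qualifies.
Option B: score 717 < 720; DTI 41.3% ≤ 43%; LTV 61.9% ≤ 100%; reserves 13.0 ≥ 2 mo → does not qualify.

Option A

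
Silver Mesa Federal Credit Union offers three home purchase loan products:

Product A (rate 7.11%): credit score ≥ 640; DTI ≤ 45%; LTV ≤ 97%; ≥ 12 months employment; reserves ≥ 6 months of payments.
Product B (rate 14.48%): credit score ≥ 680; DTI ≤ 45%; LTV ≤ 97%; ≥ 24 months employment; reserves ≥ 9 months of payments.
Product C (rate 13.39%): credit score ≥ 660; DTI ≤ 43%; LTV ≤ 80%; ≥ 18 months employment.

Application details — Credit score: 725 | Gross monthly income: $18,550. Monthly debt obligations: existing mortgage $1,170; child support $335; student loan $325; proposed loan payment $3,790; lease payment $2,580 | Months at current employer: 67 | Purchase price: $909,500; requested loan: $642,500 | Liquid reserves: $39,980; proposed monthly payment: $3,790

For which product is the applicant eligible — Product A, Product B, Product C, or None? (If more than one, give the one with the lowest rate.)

Product A

Total debts = (1,170 + 335 + 325 + 3,790 + 2,580) = 8,200; DTI = 8,200/18,550 = 44.2%.
LTV = 642,500/909,500 = 70.6%.
Reserves = 39,980/3,790 = 10.5 months.
Product A: score 725 ≥ 640; DTI 44.2% ≤ 45%; LTV 70.6% ≤ 97%; employment 67 ≥ 12 mo; reserves 10.5 ≥ 6 mo → qualifies.
Product B: score 725 ≥ 680; DTI 44.2% ≤ 45%; LTV 70.6% ≤ 97%; employment 67 ≥ 24 mo; reserves 10.5 ≥ 9 mo → qualifies.
Product C: score 725 ≥ 660; DTI 44.2% > 43%; LTV 70.6% ≤ 80%; employment 67 ≥ 18 mo → does not qualify.
Qualifying: Product A, Product B. Lowest rate is 7.11% → Product A.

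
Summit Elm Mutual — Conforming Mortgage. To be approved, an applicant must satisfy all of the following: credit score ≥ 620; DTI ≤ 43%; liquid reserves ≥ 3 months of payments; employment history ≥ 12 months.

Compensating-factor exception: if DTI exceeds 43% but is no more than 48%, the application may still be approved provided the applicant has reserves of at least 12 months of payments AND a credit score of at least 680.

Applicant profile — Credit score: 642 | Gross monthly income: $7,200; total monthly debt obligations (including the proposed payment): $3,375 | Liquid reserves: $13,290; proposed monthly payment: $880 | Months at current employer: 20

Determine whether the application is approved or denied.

Credit score 642 ≥ 620 (meets base)
DTI: 3,375 ÷ 7,200 = 46.9%, over the 43% base limit.
Liquid reserves cover 13,290/880 = 15.1 months — ≥ 3 required
Employment 20 ≥ 12 months
DTI 46.9% is within the 43%–48% exception band; checking compensating factors.
Override check — reserves: 15.1 mo (ok); score: 642 (below 680).
Override conditions not both satisfied; exception does not apply.

Denied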